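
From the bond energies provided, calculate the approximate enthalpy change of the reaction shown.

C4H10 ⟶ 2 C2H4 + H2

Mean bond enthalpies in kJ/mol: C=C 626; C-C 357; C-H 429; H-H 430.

ΔH ≈ +247 kJ

Bonds broken (reactants):
  C-C: 3 × 357 = 1071
  C-H: 10 × 429 = 4290
  Σ(broken) = 5361 kJ
Bonds formed (products):
  C-H: 8 × 429 = 3432
  C=C: 2 × 626 = 1252
  H-H: 1 × 430 = 430
  Σ(formed) = 5114 kJ
ΔH = Σ(broken) − Σ(formed) = 5361 − 5114 = +247 kJ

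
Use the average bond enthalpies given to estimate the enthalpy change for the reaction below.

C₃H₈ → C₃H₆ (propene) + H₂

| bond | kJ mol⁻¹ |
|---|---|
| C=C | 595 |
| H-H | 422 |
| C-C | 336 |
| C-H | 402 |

Bonds broken (reactants):
  C-C: 2 × 336 = 672
  C-H: 8 × 402 = 3216
  Σ(broken) = 3888 kJ
Bonds formed (products):
  C-C: 1 × 336 = 336
  C-H: 6 × 402 = 2412
  C=C: 1 × 595 = 595
  H-H: 1 × 422 = 422
  Σ(formed) = 3765 kJ
ΔH = Σ(broken) − Σ(formed) = 3888 − 3765 = +123 kJ

ΔH ≈ +123 kJ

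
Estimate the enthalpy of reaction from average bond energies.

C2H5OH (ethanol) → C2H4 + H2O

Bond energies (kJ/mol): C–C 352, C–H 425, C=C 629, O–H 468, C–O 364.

Bonds broken (reactants):
  C–C: 1 × 352 = 352
  C–H: 5 × 425 = 2125
  C–O: 1 × 364 = 364
  O–H: 1 × 468 = 468
  Σ(broken) = 3309 kJ
Bonds formed (products):
  C–H: 4 × 425 = 1700
  C=C: 1 × 629 = 629
  O–H: 2 × 468 = 936
  Σ(formed) = 3265 kJ
ΔH = Σ(broken) − Σ(formed) = 3309 − 3265 = +44 kJ

ΔH ≈ +44 kJ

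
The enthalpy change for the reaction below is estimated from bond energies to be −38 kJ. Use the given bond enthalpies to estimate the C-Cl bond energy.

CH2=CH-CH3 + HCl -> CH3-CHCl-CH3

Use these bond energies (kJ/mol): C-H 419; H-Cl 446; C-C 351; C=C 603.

D(C-Cl) ≈ 317 kJ/mol

Let D be the C-Cl bond energy.
Σ(broken) = 1×351 + 6×419 + 1×603 + 1×446 = 3914
Σ(formed) = 2×351 + 1×D + 7×419 = 3635 + D
ΔH = Σ(broken) − Σ(formed) = (3914) − (3635 + D) = +279 − D
Setting this equal to −38 kJ gives D = 317 kJ/mol.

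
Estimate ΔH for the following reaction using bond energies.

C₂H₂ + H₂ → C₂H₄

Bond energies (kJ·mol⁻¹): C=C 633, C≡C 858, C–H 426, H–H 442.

Bonds broken (reactants):
  C≡C: 1 × 858 = 858
  C–H: 2 × 426 = 852
  H–H: 1 × 442 = 442
  Σ(broken) = 2152 kJ
Bonds formed (products):
  C–H: 4 × 426 = 1704
  C=C: 1 × 633 = 633
  Σ(formed) = 2337 kJ
ΔH = Σ(broken) − Σ(formed) = 2152 − 2337 = −185 kJ

ΔH ≈ −185 kJ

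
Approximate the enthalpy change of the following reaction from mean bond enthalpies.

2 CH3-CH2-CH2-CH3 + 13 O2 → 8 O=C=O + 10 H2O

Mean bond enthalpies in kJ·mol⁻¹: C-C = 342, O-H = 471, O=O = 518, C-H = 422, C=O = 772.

ΔH ≈ −4546 kJ

Bonds broken (reactants):
  C-C: 6 × 342 = 2052
  C-H: 20 × 422 = 8440
  O=O: 13 × 518 = 6734
  Σ(broken) = 17226 kJ
Bonds formed (products):
  C=O: 16 × 772 = 12352
  O-H: 20 × 471 = 9420
  Σ(formed) = 21772 kJ
ΔH = Σ(broken) − Σ(formed) = 17226 − 21772 = −4546 kJ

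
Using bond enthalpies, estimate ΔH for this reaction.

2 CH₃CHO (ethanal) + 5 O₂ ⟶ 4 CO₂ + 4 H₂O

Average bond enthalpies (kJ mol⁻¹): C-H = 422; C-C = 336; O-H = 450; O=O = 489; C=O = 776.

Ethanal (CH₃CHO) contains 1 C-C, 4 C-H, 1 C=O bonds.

ΔH ≈ −1763 kJ

Bonds broken (reactants):
  C-C: 2 × 336 = 672
  C-H: 8 × 422 = 3376
  C=O: 2 × 776 = 1552
  O=O: 5 × 489 = 2445
  Σ(broken) = 8045 kJ
Bonds formed (products):
  C=O: 8 × 776 = 6208
  O-H: 8 × 450 = 3600
  Σ(formed) = 9808 kJ
ΔH = Σ(broken) − Σ(formed) = 8045 − 9808 = −1763 kJ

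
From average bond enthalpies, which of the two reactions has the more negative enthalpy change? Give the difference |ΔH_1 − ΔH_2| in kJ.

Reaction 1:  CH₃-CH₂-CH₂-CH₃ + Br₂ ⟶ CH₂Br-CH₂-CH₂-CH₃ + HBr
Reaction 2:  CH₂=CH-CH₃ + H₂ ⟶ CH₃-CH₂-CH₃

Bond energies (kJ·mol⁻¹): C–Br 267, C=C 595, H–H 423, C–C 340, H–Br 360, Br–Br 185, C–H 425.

Reaction 2, by 155 kJ

Reaction 1:
  Bonds broken (reactants):
    Br–Br: 1 × 185 = 185
    C–C: 3 × 340 = 1020
    C–H: 10 × 425 = 4250
    Σ(broken) = 5455 kJ
  Bonds formed (products):
    C–Br: 1 × 267 = 267
    C–C: 3 × 340 = 1020
    C–H: 9 × 425 = 3825
    H–Br: 1 × 360 = 360
    Σ(formed) = 5472 kJ
  ΔH_1 = 5455 − 5472 = −17 kJ
Reaction 2:
  Bonds broken (reactants):
    C–C: 1 × 340 = 340
    C–H: 6 × 425 = 2550
    C=C: 1 × 595 = 595
    H–H: 1 × 423 = 423
    Σ(broken) = 3908 kJ
  Bonds formed (products):
    C–C: 2 × 340 = 680
    C–H: 8 × 425 = 3400
    Σ(formed) = 4080 kJ
  ΔH_2 = 3908 − 4080 = −172 kJ
ΔH_1 − ΔH_2 = +155 kJ, so reaction 2 has the more negative ΔH; |ΔH_1 − ΔH_2| = 155 kJ.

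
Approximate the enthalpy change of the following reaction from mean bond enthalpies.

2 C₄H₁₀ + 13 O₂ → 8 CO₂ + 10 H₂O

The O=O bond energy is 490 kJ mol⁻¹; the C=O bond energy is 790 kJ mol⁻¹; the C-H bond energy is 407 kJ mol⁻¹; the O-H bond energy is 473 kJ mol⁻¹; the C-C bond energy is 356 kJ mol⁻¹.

Bonds broken (reactants):
  C-C: 6 × 356 = 2136
  C-H: 20 × 407 = 8140
  O=O: 13 × 490 = 6370
  Σ(broken) = 16646 kJ
Bonds formed (products):
  C=O: 16 × 790 = 12640
  O-H: 20 × 473 = 9460
  Σ(formed) = 22100 kJ
ΔH = Σ(broken) − Σ(formed) = 16646 − 22100 = −5454 kJ

ΔH ≈ −5454 kJ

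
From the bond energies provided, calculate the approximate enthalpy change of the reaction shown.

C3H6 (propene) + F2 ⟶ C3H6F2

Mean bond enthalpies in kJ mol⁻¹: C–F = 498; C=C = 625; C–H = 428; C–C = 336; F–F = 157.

Bonds broken (reactants):
  C–C: 1 × 336 = 336
  C–H: 6 × 428 = 2568
  C=C: 1 × 625 = 625
  F–F: 1 × 157 = 157
  Σ(broken) = 3686 kJ
Bonds formed (products):
  C–C: 2 × 336 = 672
  C–F: 2 × 498 = 996
  C–H: 6 × 428 = 2568
  Σ(formed) = 4236 kJ
ΔH = Σ(broken) − Σ(formed) = 3686 − 4236 = −550 kJ

ΔH ≈ −550 kJ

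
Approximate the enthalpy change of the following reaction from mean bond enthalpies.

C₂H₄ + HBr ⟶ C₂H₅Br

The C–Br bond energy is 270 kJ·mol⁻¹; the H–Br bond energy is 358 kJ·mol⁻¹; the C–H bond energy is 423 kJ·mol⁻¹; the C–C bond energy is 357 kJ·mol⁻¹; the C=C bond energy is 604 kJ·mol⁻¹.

ΔH ≈ −88 kJ

Bonds broken (reactants):
  C–H: 4 × 423 = 1692
  C=C: 1 × 604 = 604
  H–Br: 1 × 358 = 358
  Σ(broken) = 2654 kJ
Bonds formed (products):
  C–Br: 1 × 270 = 270
  C–C: 1 × 357 = 357
  C–H: 5 × 423 = 2115
  Σ(formed) = 2742 kJ
ΔH = Σ(broken) − Σ(formed) = 2654 − 2742 = −88 kJ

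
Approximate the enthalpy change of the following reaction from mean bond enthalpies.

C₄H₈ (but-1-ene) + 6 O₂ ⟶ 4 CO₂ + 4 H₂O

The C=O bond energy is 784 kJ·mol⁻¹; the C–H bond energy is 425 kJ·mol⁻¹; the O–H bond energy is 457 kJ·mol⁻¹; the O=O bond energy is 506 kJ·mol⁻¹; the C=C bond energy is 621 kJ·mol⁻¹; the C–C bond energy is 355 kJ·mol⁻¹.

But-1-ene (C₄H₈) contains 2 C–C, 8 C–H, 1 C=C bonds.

ΔH ≈ −2161 kJ

Bonds broken (reactants):
  C–C: 2 × 355 = 710
  C–H: 8 × 425 = 3400
  C=C: 1 × 621 = 621
  O=O: 6 × 506 = 3036
  Σ(broken) = 7767 kJ
Bonds formed (products):
  C=O: 8 × 784 = 6272
  O–H: 8 × 457 = 3656
  Σ(formed) = 9928 kJ
ΔH = Σ(broken) − Σ(formed) = 7767 − 9928 = −2161 kJ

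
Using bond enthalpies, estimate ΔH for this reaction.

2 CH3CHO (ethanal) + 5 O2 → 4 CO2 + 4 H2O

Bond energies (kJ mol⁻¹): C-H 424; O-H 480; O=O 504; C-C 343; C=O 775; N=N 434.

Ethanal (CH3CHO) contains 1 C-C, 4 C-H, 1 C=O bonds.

ΔH ≈ −1892 kJ

Bonds broken (reactants):
  C-C: 2 × 343 = 686
  C-H: 8 × 424 = 3392
  C=O: 2 × 775 = 1550
  O=O: 5 × 504 = 2520
  Σ(broken) = 8148 kJ
Bonds formed (products):
  C=O: 8 × 775 = 6200
  O-H: 8 × 480 = 3840
  Σ(formed) = 10040 kJ
ΔH = Σ(broken) − Σ(formed) = 8148 − 10040 = −1892 kJ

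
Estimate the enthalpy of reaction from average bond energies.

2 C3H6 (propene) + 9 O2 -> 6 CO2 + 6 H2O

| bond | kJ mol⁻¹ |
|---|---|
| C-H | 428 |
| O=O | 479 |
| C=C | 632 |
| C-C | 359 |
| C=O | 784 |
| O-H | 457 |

ΔH ≈ −3463 kJ

Bonds broken (reactants):
  C-C: 2 × 359 = 718
  C-H: 12 × 428 = 5136
  C=C: 2 × 632 = 1264
  O=O: 9 × 479 = 4311
  Σ(broken) = 11429 kJ
Bonds formed (products):
  C=O: 12 × 784 = 9408
  O-H: 12 × 457 = 5484
  Σ(formed) = 14892 kJ
ΔH = Σ(broken) − Σ(formed) = 11429 − 14892 = −3463 kJ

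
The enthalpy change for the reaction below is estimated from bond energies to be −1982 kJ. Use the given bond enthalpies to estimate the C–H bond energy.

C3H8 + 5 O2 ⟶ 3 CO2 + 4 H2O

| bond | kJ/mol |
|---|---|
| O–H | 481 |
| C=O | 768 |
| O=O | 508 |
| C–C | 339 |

Let D be the C–H bond energy.
Σ(broken) = 2×339 + 8×D + 5×508 = 3218 + 8D
Σ(formed) = 6×768 + 8×481 = 8456
ΔH = Σ(broken) − Σ(formed) = (3218 + 8D) − (8456) = −5238 + 8D
Setting this equal to −1982 kJ gives 8D = 3256, so D = 407 kJ/mol.

D(C–H) ≈ 407 kJ/mol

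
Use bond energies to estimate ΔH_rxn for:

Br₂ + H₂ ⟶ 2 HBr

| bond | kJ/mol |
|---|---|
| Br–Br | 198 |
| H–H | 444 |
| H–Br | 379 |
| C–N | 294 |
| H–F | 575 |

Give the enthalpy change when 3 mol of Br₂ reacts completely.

Bonds broken (reactants):
  Br–Br: 1 × 198 = 198
  H–H: 1 × 444 = 444
  Σ(broken) = 642 kJ
Bonds formed (products):
  H–Br: 2 × 379 = 758
  Σ(formed) = 758 kJ
ΔH = Σ(broken) − Σ(formed) = 642 − 758 = −116 kJ
For 3× the reaction as written: 3 × (−116) = −348 kJ

ΔH = −348 kJ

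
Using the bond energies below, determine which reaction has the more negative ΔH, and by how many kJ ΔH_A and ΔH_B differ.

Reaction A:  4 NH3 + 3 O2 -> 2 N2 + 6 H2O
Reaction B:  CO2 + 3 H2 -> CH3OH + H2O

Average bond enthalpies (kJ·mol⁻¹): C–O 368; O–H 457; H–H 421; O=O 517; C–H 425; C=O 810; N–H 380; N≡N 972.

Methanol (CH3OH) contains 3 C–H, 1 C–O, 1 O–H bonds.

Reaction A, by 1186 kJ

Reaction A:
  Bonds broken (reactants):
    N–H: 12 × 380 = 4560
    O=O: 3 × 517 = 1551
    Σ(broken) = 6111 kJ
  Bonds formed (products):
    N≡N: 2 × 972 = 1944
    O–H: 12 × 457 = 5484
    Σ(formed) = 7428 kJ
  ΔH_A = 6111 − 7428 = −1317 kJ
Reaction B:
  Bonds broken (reactants):
    C=O: 2 × 810 = 1620
    H–H: 3 × 421 = 1263
    Σ(broken) = 2883 kJ
  Bonds formed (products):
    C–H: 3 × 425 = 1275
    C–O: 1 × 368 = 368
    O–H: 3 × 457 = 1371
    Σ(formed) = 3014 kJ
  ΔH_B = 2883 − 3014 = −131 kJ
ΔH_A − ΔH_B = −1186 kJ, so reaction A has the more negative ΔH; |ΔH_A − ΔH_B| = 1186 kJ.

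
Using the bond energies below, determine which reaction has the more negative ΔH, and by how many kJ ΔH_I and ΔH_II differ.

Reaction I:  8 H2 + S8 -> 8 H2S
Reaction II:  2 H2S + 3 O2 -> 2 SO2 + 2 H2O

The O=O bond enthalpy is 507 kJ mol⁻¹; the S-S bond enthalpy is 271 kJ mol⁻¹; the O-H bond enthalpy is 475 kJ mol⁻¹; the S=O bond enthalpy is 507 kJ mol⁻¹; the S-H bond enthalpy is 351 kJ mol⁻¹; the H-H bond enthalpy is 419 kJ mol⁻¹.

Reaction II, by 907 kJ

Reaction I:
  Bonds broken (reactants):
    H-H: 8 × 419 = 3352
    S-S: 8 × 271 = 2168
    Σ(broken) = 5520 kJ
  Bonds formed (products):
    S-H: 16 × 351 = 5616
    Σ(formed) = 5616 kJ
  ΔH_I = 5520 − 5616 = −96 kJ
Reaction II:
  Bonds broken (reactants):
    O=O: 3 × 507 = 1521
    S-H: 4 × 351 = 1404
    Σ(broken) = 2925 kJ
  Bonds formed (products):
    O-H: 4 × 475 = 1900
    S=O: 4 × 507 = 2028
    Σ(formed) = 3928 kJ
  ΔH_II = 2925 − 3928 = −1003 kJ
ΔH_I − ΔH_II = +907 kJ, so reaction II has the more negative ΔH; |ΔH_I − ΔH_II| = 907 kJ.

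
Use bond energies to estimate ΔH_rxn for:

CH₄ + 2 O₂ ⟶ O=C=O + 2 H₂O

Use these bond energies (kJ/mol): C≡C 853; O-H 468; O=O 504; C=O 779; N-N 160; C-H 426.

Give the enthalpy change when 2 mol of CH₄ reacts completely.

Bonds broken (reactants):
  C-H: 4 × 426 = 1704
  O=O: 2 × 504 = 1008
  Σ(broken) = 2712 kJ
Bonds formed (products):
  C=O: 2 × 779 = 1558
  O-H: 4 × 468 = 1872
  Σ(formed) = 3430 kJ
ΔH = Σ(broken) − Σ(formed) = 2712 − 3430 = −718 kJ
For 2× the reaction as written: 2 × (−718) = −1436 kJ

ΔH = −1436 kJ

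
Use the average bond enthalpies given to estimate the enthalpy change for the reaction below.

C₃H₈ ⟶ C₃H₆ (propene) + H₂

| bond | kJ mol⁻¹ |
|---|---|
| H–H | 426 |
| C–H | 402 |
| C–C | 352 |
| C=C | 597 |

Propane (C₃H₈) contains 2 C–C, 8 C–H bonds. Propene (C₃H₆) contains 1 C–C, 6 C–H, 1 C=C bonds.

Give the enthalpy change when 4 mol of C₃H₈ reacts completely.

ΔH = +532 kJ

Bonds broken (reactants):
  C–C: 2 × 352 = 704
  C–H: 8 × 402 = 3216
  Σ(broken) = 3920 kJ
Bonds formed (products):
  C–C: 1 × 352 = 352
  C–H: 6 × 402 = 2412
  C=C: 1 × 597 = 597
  H–H: 1 × 426 = 426
  Σ(formed) = 3787 kJ
ΔH = Σ(broken) − Σ(formed) = 3920 − 3787 = +133 kJ
For 4× the reaction as written: 4 × (+133) = +532 kJ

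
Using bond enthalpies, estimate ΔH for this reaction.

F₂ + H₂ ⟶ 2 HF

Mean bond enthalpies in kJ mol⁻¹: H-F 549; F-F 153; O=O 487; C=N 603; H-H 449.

ΔH ≈ −496 kJ

Bonds broken (reactants):
  F-F: 1 × 153 = 153
  H-H: 1 × 449 = 449
  Σ(broken) = 602 kJ
Bonds formed (products):
  H-F: 2 × 549 = 1098
  Σ(formed) = 1098 kJ
ΔH = Σ(broken) − Σ(formed) = 602 − 1098 = −496 kJ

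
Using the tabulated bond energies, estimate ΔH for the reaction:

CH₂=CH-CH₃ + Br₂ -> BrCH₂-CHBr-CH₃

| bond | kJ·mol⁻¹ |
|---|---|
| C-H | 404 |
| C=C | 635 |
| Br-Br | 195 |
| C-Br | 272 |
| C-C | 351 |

Bonds broken (reactants):
  Br-Br: 1 × 195 = 195
  C-C: 1 × 351 = 351
  C-H: 6 × 404 = 2424
  C=C: 1 × 635 = 635
  Σ(broken) = 3605 kJ
Bonds formed (products):
  C-Br: 2 × 272 = 544
  C-C: 2 × 351 = 702
  C-H: 6 × 404 = 2424
  Σ(formed) = 3670 kJ
ΔH = Σ(broken) − Σ(formed) = 3605 − 3670 = −65 kJ

ΔH ≈ −65 kJ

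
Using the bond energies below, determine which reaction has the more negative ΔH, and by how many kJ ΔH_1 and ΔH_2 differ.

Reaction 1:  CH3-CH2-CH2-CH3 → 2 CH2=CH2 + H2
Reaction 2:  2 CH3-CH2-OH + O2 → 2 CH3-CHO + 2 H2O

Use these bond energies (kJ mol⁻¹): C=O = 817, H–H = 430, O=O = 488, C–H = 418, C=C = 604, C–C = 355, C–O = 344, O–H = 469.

Reaction 1:
  Bonds broken (reactants):
    C–C: 3 × 355 = 1065
    C–H: 10 × 418 = 4180
    Σ(broken) = 5245 kJ
  Bonds formed (products):
    C–H: 8 × 418 = 3344
    C=C: 2 × 604 = 1208
    H–H: 1 × 430 = 430
    Σ(formed) = 4982 kJ
  ΔH_1 = 5245 − 4982 = +263 kJ
Reaction 2:
  Bonds broken (reactants):
    C–C: 2 × 355 = 710
    C–H: 10 × 418 = 4180
    C–O: 2 × 344 = 688
    O–H: 2 × 469 = 938
    O=O: 1 × 488 = 488
    Σ(broken) = 7004 kJ
  Bonds formed (products):
    C–C: 2 × 355 = 710
    C–H: 8 × 418 = 3344
    C=O: 2 × 817 = 1634
    O–H: 4 × 469 = 1876
    Σ(formed) = 7564 kJ
  ΔH_2 = 7004 − 7564 = −560 kJ
ΔH_1 − ΔH_2 = +823 kJ, so reaction 2 has the more negative ΔH; |ΔH_1 − ΔH_2| = 823 kJ.

Reaction 2, by 823 kJ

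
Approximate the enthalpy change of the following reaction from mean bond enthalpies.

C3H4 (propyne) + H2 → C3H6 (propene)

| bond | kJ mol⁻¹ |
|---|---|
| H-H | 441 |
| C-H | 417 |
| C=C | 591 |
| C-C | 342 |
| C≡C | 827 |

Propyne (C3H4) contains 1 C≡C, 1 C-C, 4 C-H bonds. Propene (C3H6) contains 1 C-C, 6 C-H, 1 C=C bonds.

ΔH ≈ −157 kJ

Bonds broken (reactants):
  C≡C: 1 × 827 = 827
  C-C: 1 × 342 = 342
  C-H: 4 × 417 = 1668
  H-H: 1 × 441 = 441
  Σ(broken) = 3278 kJ
Bonds formed (products):
  C-C: 1 × 342 = 342
  C-H: 6 × 417 = 2502
  C=C: 1 × 591 = 591
  Σ(formed) = 3435 kJ
ΔH = Σ(broken) − Σ(formed) = 3278 − 3435 = −157 kJ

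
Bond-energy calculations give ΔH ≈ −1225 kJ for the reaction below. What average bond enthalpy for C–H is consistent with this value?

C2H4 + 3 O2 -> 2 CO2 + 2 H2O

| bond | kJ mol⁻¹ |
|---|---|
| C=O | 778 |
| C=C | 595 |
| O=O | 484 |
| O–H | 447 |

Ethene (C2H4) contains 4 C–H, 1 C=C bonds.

Let D be the C–H bond energy.
Σ(broken) = 4×D + 1×595 + 3×484 = 2047 + 4D
Σ(formed) = 4×778 + 4×447 = 4900
ΔH = Σ(broken) − Σ(formed) = (2047 + 4D) − (4900) = −2853 + 4D
Setting this equal to −1225 kJ gives 4D = 1628, so D = 407 kJ/mol.

D(C–H) ≈ 407 kJ/mol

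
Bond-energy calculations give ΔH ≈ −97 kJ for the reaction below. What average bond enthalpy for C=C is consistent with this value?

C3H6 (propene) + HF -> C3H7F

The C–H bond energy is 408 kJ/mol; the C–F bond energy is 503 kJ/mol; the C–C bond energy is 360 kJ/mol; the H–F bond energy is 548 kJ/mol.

D(C=C) ≈ 626 kJ/mol

Let D be the C=C bond energy.
Σ(broken) = 1×360 + 6×408 + 1×D + 1×548 = 3356 + D
Σ(formed) = 2×360 + 1×503 + 7×408 = 4079
ΔH = Σ(broken) − Σ(formed) = (3356 + D) − (4079) = −723 + D
Setting this equal to −97 kJ gives D = 626 kJ/mol.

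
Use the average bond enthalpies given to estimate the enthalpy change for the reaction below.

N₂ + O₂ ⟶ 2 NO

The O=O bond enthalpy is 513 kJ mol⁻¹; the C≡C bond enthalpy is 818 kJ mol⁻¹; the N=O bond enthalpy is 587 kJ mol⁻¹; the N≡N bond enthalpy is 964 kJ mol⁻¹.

Bonds broken (reactants):
  N≡N: 1 × 964 = 964
  O=O: 1 × 513 = 513
  Σ(broken) = 1477 kJ
Bonds formed (products):
  N=O: 2 × 587 = 1174
  Σ(formed) = 1174 kJ
ΔH = Σ(broken) − Σ(formed) = 1477 − 1174 = +303 kJ

ΔH ≈ +303 kJ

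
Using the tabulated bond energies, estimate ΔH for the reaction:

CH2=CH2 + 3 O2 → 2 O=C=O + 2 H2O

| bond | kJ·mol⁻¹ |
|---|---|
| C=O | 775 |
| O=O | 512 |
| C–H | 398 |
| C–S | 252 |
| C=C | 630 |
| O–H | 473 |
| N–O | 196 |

Bonds broken (reactants):
  C–H: 4 × 398 = 1592
  C=C: 1 × 630 = 630
  O=O: 3 × 512 = 1536
  Σ(broken) = 3758 kJ
Bonds formed (products):
  C=O: 4 × 775 = 3100
  O–H: 4 × 473 = 1892
  Σ(formed) = 4992 kJ
ΔH = Σ(broken) − Σ(formed) = 3758 − 4992 = −1234 kJ

ΔH ≈ −1234 kJ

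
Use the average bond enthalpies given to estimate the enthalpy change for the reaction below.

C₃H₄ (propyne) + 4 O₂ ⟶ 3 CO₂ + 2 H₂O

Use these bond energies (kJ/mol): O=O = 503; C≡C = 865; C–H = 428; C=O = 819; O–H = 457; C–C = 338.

Bonds broken (reactants):
  C≡C: 1 × 865 = 865
  C–C: 1 × 338 = 338
  C–H: 4 × 428 = 1712
  O=O: 4 × 503 = 2012
  Σ(broken) = 4927 kJ
Bonds formed (products):
  C=O: 6 × 819 = 4914
  O–H: 4 × 457 = 1828
  Σ(formed) = 6742 kJ
ΔH = Σ(broken) − Σ(formed) = 4927 − 6742 = −1815 kJ

ΔH ≈ −1815 kJ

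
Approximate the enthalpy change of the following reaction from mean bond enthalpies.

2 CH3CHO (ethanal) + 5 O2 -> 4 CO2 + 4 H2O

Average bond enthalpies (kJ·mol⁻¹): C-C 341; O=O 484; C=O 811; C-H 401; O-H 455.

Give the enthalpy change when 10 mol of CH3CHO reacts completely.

Bonds broken (reactants):
  C-C: 2 × 341 = 682
  C-H: 8 × 401 = 3208
  C=O: 2 × 811 = 1622
  O=O: 5 × 484 = 2420
  Σ(broken) = 7932 kJ
Bonds formed (products):
  C=O: 8 × 811 = 6488
  O-H: 8 × 455 = 3640
  Σ(formed) = 10128 kJ
ΔH = Σ(broken) − Σ(formed) = 7932 − 10128 = −2196 kJ
For 5× the reaction as written: 5 × (−2196) = −10980 kJ

ΔH = −10980 kJ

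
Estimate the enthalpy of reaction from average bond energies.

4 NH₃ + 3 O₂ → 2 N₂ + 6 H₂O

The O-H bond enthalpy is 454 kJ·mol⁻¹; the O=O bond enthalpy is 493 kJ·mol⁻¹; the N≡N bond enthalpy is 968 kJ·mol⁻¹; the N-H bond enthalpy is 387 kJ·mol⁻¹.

Bonds broken (reactants):
  N-H: 12 × 387 = 4644
  O=O: 3 × 493 = 1479
  Σ(broken) = 6123 kJ
Bonds formed (products):
  N≡N: 2 × 968 = 1936
  O-H: 12 × 454 = 5448
  Σ(formed) = 7384 kJ
ΔH = Σ(broken) − Σ(formed) = 6123 − 7384 = −1261 kJ

ΔH ≈ −1261 kJ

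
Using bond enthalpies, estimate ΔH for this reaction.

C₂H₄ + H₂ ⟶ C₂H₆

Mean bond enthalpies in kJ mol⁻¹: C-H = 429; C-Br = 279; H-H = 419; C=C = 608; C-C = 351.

Bonds broken (reactants):
  C-H: 4 × 429 = 1716
  C=C: 1 × 608 = 608
  H-H: 1 × 419 = 419
  Σ(broken) = 2743 kJ
Bonds formed (products):
  C-C: 1 × 351 = 351
  C-H: 6 × 429 = 2574
  Σ(formed) = 2925 kJ
ΔH = Σ(broken) − Σ(formed) = 2743 − 2925 = −182 kJ

ΔH ≈ −182 kJ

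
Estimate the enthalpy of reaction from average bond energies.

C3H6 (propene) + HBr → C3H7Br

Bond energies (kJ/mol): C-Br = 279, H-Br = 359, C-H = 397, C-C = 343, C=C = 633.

ΔH ≈ −27 kJ

Bonds broken (reactants):
  C-C: 1 × 343 = 343
  C-H: 6 × 397 = 2382
  C=C: 1 × 633 = 633
  H-Br: 1 × 359 = 359
  Σ(broken) = 3717 kJ
Bonds formed (products):
  C-Br: 1 × 279 = 279
  C-C: 2 × 343 = 686
  C-H: 7 × 397 = 2779
  Σ(formed) = 3744 kJ
ΔH = Σ(broken) − Σ(formed) = 3717 − 3744 = −27 kJ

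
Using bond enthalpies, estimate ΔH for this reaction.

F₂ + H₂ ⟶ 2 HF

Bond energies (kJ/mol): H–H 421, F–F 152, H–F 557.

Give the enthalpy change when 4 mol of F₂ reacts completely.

ΔH = −2164 kJ

Bonds broken (reactants):
  F–F: 1 × 152 = 152
  H–H: 1 × 421 = 421
  Σ(broken) = 573 kJ
Bonds formed (products):
  H–F: 2 × 557 = 1114
  Σ(formed) = 1114 kJ
ΔH = Σ(broken) − Σ(formed) = 573 − 1114 = −541 kJ
For 4× the reaction as written: 4 × (−541) = −2164 kJ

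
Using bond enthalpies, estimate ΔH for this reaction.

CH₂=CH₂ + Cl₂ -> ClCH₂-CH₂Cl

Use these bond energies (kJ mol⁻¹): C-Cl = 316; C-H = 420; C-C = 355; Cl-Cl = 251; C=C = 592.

ΔH ≈ −144 kJ

Bonds broken (reactants):
  C-H: 4 × 420 = 1680
  C=C: 1 × 592 = 592
  Cl-Cl: 1 × 251 = 251
  Σ(broken) = 2523 kJ
Bonds formed (products):
  C-C: 1 × 355 = 355
  C-Cl: 2 × 316 = 632
  C-H: 4 × 420 = 1680
  Σ(formed) = 2667 kJ
ΔH = Σ(broken) − Σ(formed) = 2523 − 2667 = −144 kJ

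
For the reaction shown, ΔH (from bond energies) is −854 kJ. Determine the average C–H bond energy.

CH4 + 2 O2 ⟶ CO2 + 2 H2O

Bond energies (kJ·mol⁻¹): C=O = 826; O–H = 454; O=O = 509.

Let D be the C–H bond energy.
Σ(broken) = 4×D + 2×509 = 1018 + 4D
Σ(formed) = 2×826 + 4×454 = 3468
ΔH = Σ(broken) − Σ(formed) = (1018 + 4D) − (3468) = −2450 + 4D
Setting this equal to −854 kJ gives 4D = 1596, so D = 399 kJ/mol.

D(C–H) ≈ 399 kJ/mol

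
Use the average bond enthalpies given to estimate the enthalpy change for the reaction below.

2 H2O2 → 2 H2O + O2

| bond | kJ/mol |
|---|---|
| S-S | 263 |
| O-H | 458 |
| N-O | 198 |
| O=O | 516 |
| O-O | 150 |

Bonds broken (reactants):
  O-H: 4 × 458 = 1832
  O-O: 2 × 150 = 300
  Σ(broken) = 2132 kJ
Bonds formed (products):
  O-H: 4 × 458 = 1832
  O=O: 1 × 516 = 516
  Σ(formed) = 2348 kJ
ΔH = Σ(broken) − Σ(formed) = 2132 − 2348 = −216 kJ

ΔH ≈ −216 kJ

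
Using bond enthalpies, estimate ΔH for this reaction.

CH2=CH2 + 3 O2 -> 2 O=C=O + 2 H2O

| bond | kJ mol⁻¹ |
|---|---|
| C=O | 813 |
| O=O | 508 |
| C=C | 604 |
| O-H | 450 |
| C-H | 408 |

ΔH ≈ −1292 kJ

Bonds broken (reactants):
  C-H: 4 × 408 = 1632
  C=C: 1 × 604 = 604
  O=O: 3 × 508 = 1524
  Σ(broken) = 3760 kJ
Bonds formed (products):
  C=O: 4 × 813 = 3252
  O-H: 4 × 450 = 1800
  Σ(formed) = 5052 kJ
ΔH = Σ(broken) − Σ(formed) = 3760 − 5052 = −1292 kJ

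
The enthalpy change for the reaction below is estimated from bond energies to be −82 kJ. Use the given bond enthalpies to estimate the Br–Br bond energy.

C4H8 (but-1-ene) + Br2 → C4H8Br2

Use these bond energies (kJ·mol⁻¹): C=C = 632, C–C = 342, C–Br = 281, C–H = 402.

D(Br–Br) ≈ 190 kJ/mol

Let D be the Br–Br bond energy.
Σ(broken) = 1×D + 2×342 + 8×402 + 1×632 = 4532 + D
Σ(formed) = 2×281 + 3×342 + 8×402 = 4804
ΔH = Σ(broken) − Σ(formed) = (4532 + D) − (4804) = −272 + D
Setting this equal to −82 kJ gives D = 190 kJ/mol.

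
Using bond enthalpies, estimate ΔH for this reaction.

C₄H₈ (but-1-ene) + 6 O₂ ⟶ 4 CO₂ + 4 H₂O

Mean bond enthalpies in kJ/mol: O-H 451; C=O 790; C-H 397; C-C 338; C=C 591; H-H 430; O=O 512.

ΔH ≈ −2413 kJ

Bonds broken (reactants):
  C-C: 2 × 338 = 676
  C-H: 8 × 397 = 3176
  C=C: 1 × 591 = 591
  O=O: 6 × 512 = 3072
  Σ(broken) = 7515 kJ
Bonds formed (products):
  C=O: 8 × 790 = 6320
  O-H: 8 × 451 = 3608
  Σ(formed) = 9928 kJ
ΔH = Σ(broken) − Σ(formed) = 7515 − 9928 = −2413 kJ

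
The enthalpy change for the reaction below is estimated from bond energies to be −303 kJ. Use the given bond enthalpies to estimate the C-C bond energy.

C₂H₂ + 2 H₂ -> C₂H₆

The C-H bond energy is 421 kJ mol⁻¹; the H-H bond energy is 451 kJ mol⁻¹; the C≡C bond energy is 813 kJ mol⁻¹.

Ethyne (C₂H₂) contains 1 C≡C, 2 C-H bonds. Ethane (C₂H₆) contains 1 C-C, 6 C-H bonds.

D(C-C) ≈ 334 kJ/mol

Let D be the C-C bond energy.
Σ(broken) = 1×813 + 2×421 + 2×451 = 2557
Σ(formed) = 1×D + 6×421 = 2526 + D
ΔH = Σ(broken) − Σ(formed) = (2557) − (2526 + D) = +31 − D
Setting this equal to −303 kJ gives D = 334 kJ/mol.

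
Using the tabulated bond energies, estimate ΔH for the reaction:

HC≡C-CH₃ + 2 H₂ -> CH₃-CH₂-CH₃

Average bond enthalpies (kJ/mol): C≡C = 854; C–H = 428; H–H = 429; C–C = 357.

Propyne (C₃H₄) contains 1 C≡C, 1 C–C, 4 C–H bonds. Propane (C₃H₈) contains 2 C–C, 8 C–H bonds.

ΔH ≈ −357 kJ

Bonds broken (reactants):
  C≡C: 1 × 854 = 854
  C–C: 1 × 357 = 357
  C–H: 4 × 428 = 1712
  H–H: 2 × 429 = 858
  Σ(broken) = 3781 kJ
Bonds formed (products):
  C–C: 2 × 357 = 714
  C–H: 8 × 428 = 3424
  Σ(formed) = 4138 kJ
ΔH = Σ(broken) − Σ(formed) = 3781 − 4138 = −357 kJ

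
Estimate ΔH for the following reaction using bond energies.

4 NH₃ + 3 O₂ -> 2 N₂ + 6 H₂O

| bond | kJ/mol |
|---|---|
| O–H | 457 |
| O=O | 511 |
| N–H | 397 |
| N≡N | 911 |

Bonds broken (reactants):
  N–H: 12 × 397 = 4764
  O=O: 3 × 511 = 1533
  Σ(broken) = 6297 kJ
Bonds formed (products):
  N≡N: 2 × 911 = 1822
  O–H: 12 × 457 = 5484
  Σ(formed) = 7306 kJ
ΔH = Σ(broken) − Σ(formed) = 6297 − 7306 = −1009 kJ

ΔH ≈ −1009 kJ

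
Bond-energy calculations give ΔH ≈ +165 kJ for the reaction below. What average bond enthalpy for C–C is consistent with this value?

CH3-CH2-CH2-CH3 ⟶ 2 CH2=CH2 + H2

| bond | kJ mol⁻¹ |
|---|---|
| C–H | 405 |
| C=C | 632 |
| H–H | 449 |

Let D be the C–C bond energy.
Σ(broken) = 3×D + 10×405 = 4050 + 3D
Σ(formed) = 8×405 + 2×632 + 1×449 = 4953
ΔH = Σ(broken) − Σ(formed) = (4050 + 3D) − (4953) = −903 + 3D
Setting this equal to +165 kJ gives 3D = 1068, so D = 356 kJ/mol.

D(C–C) ≈ 356 kJ/mol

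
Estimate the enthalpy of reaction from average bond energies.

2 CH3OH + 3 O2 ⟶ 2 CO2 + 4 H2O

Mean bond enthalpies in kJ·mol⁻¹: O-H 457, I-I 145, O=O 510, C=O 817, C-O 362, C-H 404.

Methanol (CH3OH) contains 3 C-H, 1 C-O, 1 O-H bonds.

ΔH ≈ −1332 kJ

Bonds broken (reactants):
  C-H: 6 × 404 = 2424
  C-O: 2 × 362 = 724
  O-H: 2 × 457 = 914
  O=O: 3 × 510 = 1530
  Σ(broken) = 5592 kJ
Bonds formed (products):
  C=O: 4 × 817 = 3268
  O-H: 8 × 457 = 3656
  Σ(formed) = 6924 kJ
ΔH = Σ(broken) − Σ(formed) = 5592 − 6924 = −1332 kJ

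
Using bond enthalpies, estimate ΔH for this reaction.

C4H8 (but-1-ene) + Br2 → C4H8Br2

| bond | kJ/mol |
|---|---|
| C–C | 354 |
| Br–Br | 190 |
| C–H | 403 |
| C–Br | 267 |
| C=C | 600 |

Bonds broken (reactants):
  Br–Br: 1 × 190 = 190
  C–C: 2 × 354 = 708
  C–H: 8 × 403 = 3224
  C=C: 1 × 600 = 600
  Σ(broken) = 4722 kJ
Bonds formed (products):
  C–Br: 2 × 267 = 534
  C–C: 3 × 354 = 1062
  C–H: 8 × 403 = 3224
  Σ(formed) = 4820 kJ
ΔH = Σ(broken) − Σ(formed) = 4722 − 4820 = −98 kJ

ΔH ≈ −98 kJ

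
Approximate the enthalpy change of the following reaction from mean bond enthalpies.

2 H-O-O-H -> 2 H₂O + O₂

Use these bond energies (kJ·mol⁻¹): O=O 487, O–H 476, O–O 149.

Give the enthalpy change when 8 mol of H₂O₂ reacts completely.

Bonds broken (reactants):
  O–H: 4 × 476 = 1904
  O–O: 2 × 149 = 298
  Σ(broken) = 2202 kJ
Bonds formed (products):
  O–H: 4 × 476 = 1904
  O=O: 1 × 487 = 487
  Σ(formed) = 2391 kJ
ΔH = Σ(broken) − Σ(formed) = 2202 − 2391 = −189 kJ
For 4× the reaction as written: 4 × (−189) = −756 kJ

ΔH = −756 kJ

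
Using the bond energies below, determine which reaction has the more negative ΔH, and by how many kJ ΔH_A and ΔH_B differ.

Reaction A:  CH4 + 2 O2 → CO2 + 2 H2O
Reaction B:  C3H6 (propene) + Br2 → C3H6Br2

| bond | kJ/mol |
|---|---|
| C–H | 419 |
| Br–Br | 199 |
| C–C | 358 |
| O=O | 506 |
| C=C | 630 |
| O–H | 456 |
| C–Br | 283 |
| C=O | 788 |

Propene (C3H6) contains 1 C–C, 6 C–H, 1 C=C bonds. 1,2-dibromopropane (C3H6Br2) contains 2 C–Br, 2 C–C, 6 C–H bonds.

Reaction A:
  Bonds broken (reactants):
    C–H: 4 × 419 = 1676
    O=O: 2 × 506 = 1012
    Σ(broken) = 2688 kJ
  Bonds formed (products):
    C=O: 2 × 788 = 1576
    O–H: 4 × 456 = 1824
    Σ(formed) = 3400 kJ
  ΔH_A = 2688 − 3400 = −712 kJ
Reaction B:
  Bonds broken (reactants):
    Br–Br: 1 × 199 = 199
    C–C: 1 × 358 = 358
    C–H: 6 × 419 = 2514
    C=C: 1 × 630 = 630
    Σ(broken) = 3701 kJ
  Bonds formed (products):
    C–Br: 2 × 283 = 566
    C–C: 2 × 358 = 716
    C–H: 6 × 419 = 2514
    Σ(formed) = 3796 kJ
  ΔH_B = 3701 − 3796 = −95 kJ
ΔH_A − ΔH_B = −617 kJ, so reaction A has the more negative ΔH; |ΔH_A − ΔH_B| = 617 kJ.

Reaction A, by 617 kJ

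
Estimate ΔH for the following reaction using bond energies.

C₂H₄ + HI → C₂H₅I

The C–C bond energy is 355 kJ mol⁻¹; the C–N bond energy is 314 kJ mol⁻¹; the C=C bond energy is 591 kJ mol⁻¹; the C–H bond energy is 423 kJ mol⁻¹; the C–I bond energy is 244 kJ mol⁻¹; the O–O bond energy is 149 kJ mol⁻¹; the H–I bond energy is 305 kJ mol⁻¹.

ΔH ≈ −126 kJ

Bonds broken (reactants):
  C–H: 4 × 423 = 1692
  C=C: 1 × 591 = 591
  H–I: 1 × 305 = 305
  Σ(broken) = 2588 kJ
Bonds formed (products):
  C–C: 1 × 355 = 355
  C–H: 5 × 423 = 2115
  C–I: 1 × 244 = 244
  Σ(formed) = 2714 kJ
ΔH = Σ(broken) − Σ(formed) = 2588 − 2714 = −126 kJ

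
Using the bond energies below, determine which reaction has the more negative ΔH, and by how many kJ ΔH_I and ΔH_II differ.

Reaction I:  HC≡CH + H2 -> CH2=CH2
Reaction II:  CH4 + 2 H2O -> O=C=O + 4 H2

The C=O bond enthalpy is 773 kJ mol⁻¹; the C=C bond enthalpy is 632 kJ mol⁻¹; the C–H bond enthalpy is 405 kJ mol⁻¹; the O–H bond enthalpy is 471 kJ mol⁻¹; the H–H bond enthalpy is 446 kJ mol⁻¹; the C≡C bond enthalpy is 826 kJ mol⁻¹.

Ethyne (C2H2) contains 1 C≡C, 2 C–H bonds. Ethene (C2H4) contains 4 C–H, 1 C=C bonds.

Reaction I, by 344 kJ

Reaction I:
  Bonds broken (reactants):
    C≡C: 1 × 826 = 826
    C–H: 2 × 405 = 810
    H–H: 1 × 446 = 446
    Σ(broken) = 2082 kJ
  Bonds formed (products):
    C–H: 4 × 405 = 1620
    C=C: 1 × 632 = 632
    Σ(formed) = 2252 kJ
  ΔH_I = 2082 − 2252 = −170 kJ
Reaction II:
  Bonds broken (reactants):
    C–H: 4 × 405 = 1620
    O–H: 4 × 471 = 1884
    Σ(broken) = 3504 kJ
  Bonds formed (products):
    C=O: 2 × 773 = 1546
    H–H: 4 × 446 = 1784
    Σ(formed) = 3330 kJ
  ΔH_II = 3504 − 3330 = +174 kJ
ΔH_I − ΔH_II = −344 kJ, so reaction I has the more negative ΔH; |ΔH_I − ΔH_II| = 344 kJ.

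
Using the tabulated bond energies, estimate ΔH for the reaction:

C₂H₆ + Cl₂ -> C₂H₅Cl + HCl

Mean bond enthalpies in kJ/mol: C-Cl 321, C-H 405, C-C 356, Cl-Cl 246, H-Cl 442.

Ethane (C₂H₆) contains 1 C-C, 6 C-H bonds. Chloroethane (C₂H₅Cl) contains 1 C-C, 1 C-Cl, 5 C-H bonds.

Bonds broken (reactants):
  C-C: 1 × 356 = 356
  C-H: 6 × 405 = 2430
  Cl-Cl: 1 × 246 = 246
  Σ(broken) = 3032 kJ
Bonds formed (products):
  C-C: 1 × 356 = 356
  C-Cl: 1 × 321 = 321
  C-H: 5 × 405 = 2025
  H-Cl: 1 × 442 = 442
  Σ(formed) = 3144 kJ
ΔH = Σ(broken) − Σ(formed) = 3032 − 3144 = −112 kJ

ΔH ≈ −112 kJ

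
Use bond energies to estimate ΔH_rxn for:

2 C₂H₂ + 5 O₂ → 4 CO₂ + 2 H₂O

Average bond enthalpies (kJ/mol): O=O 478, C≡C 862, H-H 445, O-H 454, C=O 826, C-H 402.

ΔH ≈ −2702 kJ

Bonds broken (reactants):
  C≡C: 2 × 862 = 1724
  C-H: 4 × 402 = 1608
  O=O: 5 × 478 = 2390
  Σ(broken) = 5722 kJ
Bonds formed (products):
  C=O: 8 × 826 = 6608
  O-H: 4 × 454 = 1816
  Σ(formed) = 8424 kJ
ΔH = Σ(broken) − Σ(formed) = 5722 − 8424 = −2702 kJ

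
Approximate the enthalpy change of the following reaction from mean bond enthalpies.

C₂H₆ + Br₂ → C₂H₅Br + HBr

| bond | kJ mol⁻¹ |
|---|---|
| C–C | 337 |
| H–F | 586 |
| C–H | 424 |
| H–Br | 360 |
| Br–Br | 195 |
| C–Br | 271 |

Bonds broken (reactants):
  Br–Br: 1 × 195 = 195
  C–C: 1 × 337 = 337
  C–H: 6 × 424 = 2544
  Σ(broken) = 3076 kJ
Bonds formed (products):
  C–Br: 1 × 271 = 271
  C–C: 1 × 337 = 337
  C–H: 5 × 424 = 2120
  H–Br: 1 × 360 = 360
  Σ(formed) = 3088 kJ
ΔH = Σ(broken) − Σ(formed) = 3076 − 3088 = −12 kJ

ΔH ≈ −12 kJ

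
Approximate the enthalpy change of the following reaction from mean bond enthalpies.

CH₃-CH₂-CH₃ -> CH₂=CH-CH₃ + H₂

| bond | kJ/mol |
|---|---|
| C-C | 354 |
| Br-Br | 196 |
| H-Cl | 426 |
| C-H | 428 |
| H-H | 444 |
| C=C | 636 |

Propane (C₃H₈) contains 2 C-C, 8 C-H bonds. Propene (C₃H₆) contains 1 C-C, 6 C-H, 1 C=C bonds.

ΔH ≈ +130 kJ

Bonds broken (reactants):
  C-C: 2 × 354 = 708
  C-H: 8 × 428 = 3424
  Σ(broken) = 4132 kJ
Bonds formed (products):
  C-C: 1 × 354 = 354
  C-H: 6 × 428 = 2568
  C=C: 1 × 636 = 636
  H-H: 1 × 444 = 444
  Σ(formed) = 4002 kJ
ΔH = Σ(broken) − Σ(formed) = 4132 − 4002 = +130 kJ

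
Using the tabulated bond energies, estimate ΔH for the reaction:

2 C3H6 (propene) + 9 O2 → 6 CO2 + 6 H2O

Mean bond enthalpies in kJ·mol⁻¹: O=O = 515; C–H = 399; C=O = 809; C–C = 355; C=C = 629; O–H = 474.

ΔH ≈ −4005 kJ

Bonds broken (reactants):
  C–C: 2 × 355 = 710
  C–H: 12 × 399 = 4788
  C=C: 2 × 629 = 1258
  O=O: 9 × 515 = 4635
  Σ(broken) = 11391 kJ
Bonds formed (products):
  C=O: 12 × 809 = 9708
  O–H: 12 × 474 = 5688
  Σ(formed) = 15396 kJ
ΔH = Σ(broken) − Σ(formed) = 11391 − 15396 = −4005 kJ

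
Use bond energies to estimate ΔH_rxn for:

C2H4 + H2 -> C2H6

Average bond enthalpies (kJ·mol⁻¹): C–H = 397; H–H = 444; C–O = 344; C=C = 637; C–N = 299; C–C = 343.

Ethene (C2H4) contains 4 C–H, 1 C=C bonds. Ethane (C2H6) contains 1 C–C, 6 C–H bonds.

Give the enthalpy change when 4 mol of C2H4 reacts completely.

ΔH = −224 kJ

Bonds broken (reactants):
  C–H: 4 × 397 = 1588
  C=C: 1 × 637 = 637
  H–H: 1 × 444 = 444
  Σ(broken) = 2669 kJ
Bonds formed (products):
  C–C: 1 × 343 = 343
  C–H: 6 × 397 = 2382
  Σ(formed) = 2725 kJ
ΔH = Σ(broken) − Σ(formed) = 2669 − 2725 = −56 kJ
For 4× the reaction as written: 4 × (−56) = −224 kJ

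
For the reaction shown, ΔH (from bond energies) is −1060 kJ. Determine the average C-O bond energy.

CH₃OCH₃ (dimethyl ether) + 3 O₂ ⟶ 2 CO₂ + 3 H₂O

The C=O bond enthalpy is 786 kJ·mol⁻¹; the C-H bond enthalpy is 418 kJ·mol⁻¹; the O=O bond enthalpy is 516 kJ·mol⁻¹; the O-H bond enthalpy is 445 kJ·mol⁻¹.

Let D be the C-O bond energy.
Σ(broken) = 6×418 + 2×D + 3×516 = 4056 + 2D
Σ(formed) = 4×786 + 6×445 = 5814
ΔH = Σ(broken) − Σ(formed) = (4056 + 2D) − (5814) = −1758 + 2D
Setting this equal to −1060 kJ gives 2D = 698, so D = 349 kJ/mol.

D(C-O) ≈ 349 kJ/mol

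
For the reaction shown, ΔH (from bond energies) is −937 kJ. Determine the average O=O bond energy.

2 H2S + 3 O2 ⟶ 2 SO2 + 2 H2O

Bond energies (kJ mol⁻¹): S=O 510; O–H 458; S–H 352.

Let D be the O=O bond energy.
Σ(broken) = 3×D + 4×352 = 1408 + 3D
Σ(formed) = 4×458 + 4×510 = 3872
ΔH = Σ(broken) − Σ(formed) = (1408 + 3D) − (3872) = −2464 + 3D
Setting this equal to −937 kJ gives 3D = 1527, so D = 509 kJ/mol.

D(O=O) ≈ 509 kJ/mol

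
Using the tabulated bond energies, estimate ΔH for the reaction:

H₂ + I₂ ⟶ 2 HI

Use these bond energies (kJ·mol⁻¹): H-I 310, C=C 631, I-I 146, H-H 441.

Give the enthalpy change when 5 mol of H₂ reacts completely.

ΔH = −165 kJ

Bonds broken (reactants):
  H-H: 1 × 441 = 441
  I-I: 1 × 146 = 146
  Σ(broken) = 587 kJ
Bonds formed (products):
  H-I: 2 × 310 = 620
  Σ(formed) = 620 kJ
ΔH = Σ(broken) − Σ(formed) = 587 − 620 = −33 kJ
For 5× the reaction as written: 5 × (−33) = −165 kJ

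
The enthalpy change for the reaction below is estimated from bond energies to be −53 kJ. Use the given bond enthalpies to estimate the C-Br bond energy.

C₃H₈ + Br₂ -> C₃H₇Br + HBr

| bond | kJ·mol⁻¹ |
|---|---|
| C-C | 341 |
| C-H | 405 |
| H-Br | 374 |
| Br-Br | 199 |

Let D be the C-Br bond energy.
Σ(broken) = 1×199 + 2×341 + 8×405 = 4121
Σ(formed) = 1×D + 2×341 + 7×405 + 1×374 = 3891 + D
ΔH = Σ(broken) − Σ(formed) = (4121) − (3891 + D) = +230 − D
Setting this equal to −53 kJ gives D = 283 kJ/mol.

D(C-Br) ≈ 283 kJ/mol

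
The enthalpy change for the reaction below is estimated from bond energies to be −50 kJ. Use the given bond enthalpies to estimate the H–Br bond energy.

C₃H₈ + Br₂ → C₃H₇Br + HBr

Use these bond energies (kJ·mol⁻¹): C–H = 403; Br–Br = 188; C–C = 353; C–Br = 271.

D(H–Br) ≈ 370 kJ/mol

Let D be the H–Br bond energy.
Σ(broken) = 1×188 + 2×353 + 8×403 = 4118
Σ(formed) = 1×271 + 2×353 + 7×403 + 1×D = 3798 + D
ΔH = Σ(broken) − Σ(formed) = (4118) − (3798 + D) = +320 − D
Setting this equal to −50 kJ gives D = 370 kJ/mol.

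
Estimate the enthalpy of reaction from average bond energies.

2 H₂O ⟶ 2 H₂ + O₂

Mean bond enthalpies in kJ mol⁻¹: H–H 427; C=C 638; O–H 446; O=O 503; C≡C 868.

ΔH ≈ +427 kJ

Bonds broken (reactants):
  O–H: 4 × 446 = 1784
  Σ(broken) = 1784 kJ
Bonds formed (products):
  H–H: 2 × 427 = 854
  O=O: 1 × 503 = 503
  Σ(formed) = 1357 kJ
ΔH = Σ(broken) − Σ(formed) = 1784 − 1357 = +427 kJ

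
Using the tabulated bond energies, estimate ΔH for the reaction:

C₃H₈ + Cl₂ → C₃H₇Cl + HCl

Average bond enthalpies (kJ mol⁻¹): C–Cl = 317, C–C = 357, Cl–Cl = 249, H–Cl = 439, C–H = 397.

ΔH ≈ −110 kJ

Bonds broken (reactants):
  C–C: 2 × 357 = 714
  C–H: 8 × 397 = 3176
  Cl–Cl: 1 × 249 = 249
  Σ(broken) = 4139 kJ
Bonds formed (products):
  C–C: 2 × 357 = 714
  C–Cl: 1 × 317 = 317
  C–H: 7 × 397 = 2779
  H–Cl: 1 × 439 = 439
  Σ(formed) = 4249 kJ
ΔH = Σ(broken) − Σ(formed) = 4139 − 4249 = −110 kJ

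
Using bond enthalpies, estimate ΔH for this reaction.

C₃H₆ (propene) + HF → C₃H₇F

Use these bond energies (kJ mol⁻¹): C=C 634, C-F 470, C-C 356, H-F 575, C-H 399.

Bonds broken (reactants):
  C-C: 1 × 356 = 356
  C-H: 6 × 399 = 2394
  C=C: 1 × 634 = 634
  H-F: 1 × 575 = 575
  Σ(broken) = 3959 kJ
Bonds formed (products):
  C-C: 2 × 356 = 712
  C-F: 1 × 470 = 470
  C-H: 7 × 399 = 2793
  Σ(formed) = 3975 kJ
ΔH = Σ(broken) − Σ(formed) = 3959 − 3975 = −16 kJ

ΔH ≈ −16 kJ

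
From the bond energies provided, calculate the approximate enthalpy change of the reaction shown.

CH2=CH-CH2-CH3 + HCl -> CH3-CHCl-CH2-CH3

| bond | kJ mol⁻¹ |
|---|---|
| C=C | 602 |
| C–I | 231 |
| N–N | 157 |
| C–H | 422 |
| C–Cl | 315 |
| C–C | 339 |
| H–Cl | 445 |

ΔH ≈ −29 kJ

Bonds broken (reactants):
  C–C: 2 × 339 = 678
  C–H: 8 × 422 = 3376
  C=C: 1 × 602 = 602
  H–Cl: 1 × 445 = 445
  Σ(broken) = 5101 kJ
Bonds formed (products):
  C–C: 3 × 339 = 1017
  C–Cl: 1 × 315 = 315
  C–H: 9 × 422 = 3798
  Σ(formed) = 5130 kJ
ΔH = Σ(broken) − Σ(formed) = 5101 − 5130 = −29 kJ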